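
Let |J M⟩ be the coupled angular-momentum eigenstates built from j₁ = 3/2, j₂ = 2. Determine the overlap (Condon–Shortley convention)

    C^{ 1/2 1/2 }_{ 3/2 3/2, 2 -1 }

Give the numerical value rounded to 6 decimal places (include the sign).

j₁+j₂−J=3  J+j₁−j₂=0  J−j₁+j₂=1  j₁+j₂+J+1=5
(j₁±m₁, j₂±m₂, J±M) = (3,0,1,3,1,0)
P² = 18/5
sum k=0..0:
  [0] +1/6 = 1/6
S = 1/6
C² = P²·S² = 1/10 ; C = +0.316228

+√(1/10) = +0.316228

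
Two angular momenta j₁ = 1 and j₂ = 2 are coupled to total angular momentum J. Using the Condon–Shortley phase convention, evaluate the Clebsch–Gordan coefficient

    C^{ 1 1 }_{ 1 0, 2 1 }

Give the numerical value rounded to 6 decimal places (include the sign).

√[3·2!0!2!/5! · 1!1!3!1!2!0!] = √(6/5)
  +(−1)^1/∏(1,1,0,2,0,0)! = -1/2  (running -1/2)
⟨..|..⟩ = √(6/5)·(-1/2) = -0.547723

-0.547723  (= −√(3/10))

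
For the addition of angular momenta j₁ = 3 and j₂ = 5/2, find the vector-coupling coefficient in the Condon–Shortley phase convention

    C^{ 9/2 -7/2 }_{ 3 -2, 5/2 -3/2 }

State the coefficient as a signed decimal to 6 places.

triangle: 1!·5!·4!/11! = 2880/39916800
(j±m)!: 1!·5!·1!·4!·1!·8! = 116121600
prefactor² = (2J+1)·Δ·N² = 921600/11
  k=0: +1/(0!·1!·5!·1!·0!·3!) = 1/720
  k=1: −1/(1!·0!·4!·0!·1!·4!) = -1/576
Σ = -1/2880  ⇒  CG² = 921600/11·(-1/2880)² = 1/99
CG = −√(1/99) = -0.100504

−√(1/99) ≈ -0.100504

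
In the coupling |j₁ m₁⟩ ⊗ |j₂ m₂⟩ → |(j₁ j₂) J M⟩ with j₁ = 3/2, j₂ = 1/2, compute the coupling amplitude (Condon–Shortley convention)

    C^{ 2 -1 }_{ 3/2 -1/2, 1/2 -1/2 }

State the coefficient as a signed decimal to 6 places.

j₁+j₂−J=0  J+j₁−j₂=3  J−j₁+j₂=1  j₁+j₂+J+1=5
(j₁±m₁, j₂±m₂, J±M) = (1,2,0,1,1,3)
P² = 3
sum k=0..0:
  [0] +1/2 = 1/2
S = 1/2
C² = P²·S² = 3/4 ; C = +0.866025

+√(3/4) = +0.866025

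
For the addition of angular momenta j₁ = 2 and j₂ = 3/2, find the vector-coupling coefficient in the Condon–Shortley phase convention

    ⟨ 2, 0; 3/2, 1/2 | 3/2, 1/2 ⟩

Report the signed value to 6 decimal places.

−√(1/5) ≈ -0.447214

j₁+j₂−J=2  J+j₁−j₂=2  J−j₁+j₂=1  j₁+j₂+J+1=6
(j₁±m₁, j₂±m₂, J±M) = (2,2,2,1,2,1)
P² = 16/45
sum k=1..2:
  [1] −1/1 = -1
  [2] +1/4 = 1/4
S = -3/4
C² = P²·S² = 1/5 ; C = -0.447214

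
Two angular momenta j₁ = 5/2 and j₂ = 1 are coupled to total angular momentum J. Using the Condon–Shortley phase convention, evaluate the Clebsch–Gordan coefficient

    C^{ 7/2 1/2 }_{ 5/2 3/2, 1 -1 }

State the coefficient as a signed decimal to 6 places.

√[8·0!5!2!/8! · 4!1!0!2!4!3!] = √(2304/7)
  +(−1)^0/∏(0,0,1,0,4,2)! = 1/48  (running 1/48)
⟨..|..⟩ = √(2304/7)·(1/48) = +0.377964

+0.377964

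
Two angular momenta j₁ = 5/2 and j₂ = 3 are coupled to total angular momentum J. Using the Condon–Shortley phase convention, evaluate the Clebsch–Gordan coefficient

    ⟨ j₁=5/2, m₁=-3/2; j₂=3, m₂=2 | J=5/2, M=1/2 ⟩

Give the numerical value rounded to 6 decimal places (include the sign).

-0.267261

j₁+j₂−J=3  J+j₁−j₂=2  J−j₁+j₂=3  j₁+j₂+J+1=9
(j₁±m₁, j₂±m₂, J±M) = (1,4,5,1,3,2)
P² = 288/7
sum k=2..3:
  [2] +1/24 = 1/24
  [3] −1/12 = -1/12
S = -1/24
C² = P²·S² = 1/14 ; C = -0.267261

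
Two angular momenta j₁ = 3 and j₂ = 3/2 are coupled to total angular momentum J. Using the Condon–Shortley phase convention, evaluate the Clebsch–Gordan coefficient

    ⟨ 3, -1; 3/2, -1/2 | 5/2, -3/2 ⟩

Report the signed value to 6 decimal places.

j₁+j₂−J=2  J+j₁−j₂=4  J−j₁+j₂=1  j₁+j₂+J+1=8
(j₁±m₁, j₂±m₂, J±M) = (2,4,1,2,1,4)
P² = 576/35
sum k=0..1:
  [0] +1/48 = 1/48
  [1] −1/6 = -1/6
S = -7/48
C² = P²·S² = 7/20 ; C = -0.591608

−√(7/20) ≈ -0.591608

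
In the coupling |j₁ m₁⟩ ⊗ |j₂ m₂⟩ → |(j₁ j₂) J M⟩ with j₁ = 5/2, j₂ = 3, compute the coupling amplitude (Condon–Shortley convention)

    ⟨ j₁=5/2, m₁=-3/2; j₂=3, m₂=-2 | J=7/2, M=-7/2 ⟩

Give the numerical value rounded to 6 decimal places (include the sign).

triangle: 2!·3!·4!/10! = 288/3628800
(j±m)!: 1!·4!·1!·5!·0!·7! = 14515200
prefactor² = (2J+1)·Δ·N² = 9216
  k=1: −1/(1!·1!·3!·0!·0!·4!) = -1/144
Σ = -1/144  ⇒  CG² = 9216·(-1/144)² = 4/9
CG = −√(4/9) = -0.666667

−√(4/9) = -0.666667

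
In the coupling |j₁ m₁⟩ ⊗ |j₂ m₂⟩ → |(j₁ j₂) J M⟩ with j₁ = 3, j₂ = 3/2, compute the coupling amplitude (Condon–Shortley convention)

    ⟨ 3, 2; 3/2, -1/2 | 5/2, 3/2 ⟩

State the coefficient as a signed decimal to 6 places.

+√(1/14) ≈ +0.267261

j₁+j₂−J=2  J+j₁−j₂=4  J−j₁+j₂=1  j₁+j₂+J+1=8
(j₁±m₁, j₂±m₂, J±M) = (5,1,1,2,4,1)
P² = 288/7
sum k=0..1:
  [0] +1/12 = 1/12
  [1] −1/24 = -1/24
S = 1/24
C² = P²·S² = 1/14 ; C = +0.267261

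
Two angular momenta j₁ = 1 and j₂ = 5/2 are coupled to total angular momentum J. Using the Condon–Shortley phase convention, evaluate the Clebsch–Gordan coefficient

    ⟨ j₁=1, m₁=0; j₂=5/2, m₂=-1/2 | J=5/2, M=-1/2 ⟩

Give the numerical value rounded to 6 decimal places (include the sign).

√[6·1!1!4!/7! · 1!1!2!3!2!3!] = √(144/35)
  +(−1)^0/∏(0,1,1,2,0,2)! = 1/4  (running 1/4)
  +(−1)^1/∏(1,0,0,1,1,3)! = -1/6  (running 1/12)
⟨..|..⟩ = √(144/35)·(1/12) = +0.169031

+√(1/35) ≈ +0.169031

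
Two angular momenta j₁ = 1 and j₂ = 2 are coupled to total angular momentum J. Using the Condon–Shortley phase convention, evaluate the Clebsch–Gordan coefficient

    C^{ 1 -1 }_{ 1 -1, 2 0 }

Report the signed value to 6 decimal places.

√[3·2!0!2!/5! · 0!2!2!2!0!2!] = √(8/5)
  +(−1)^2/∏(2,0,0,0,0,2)! = 1/4  (running 1/4)
⟨..|..⟩ = √(8/5)·(1/4) = +0.316228

+0.316228  (= +√(1/10))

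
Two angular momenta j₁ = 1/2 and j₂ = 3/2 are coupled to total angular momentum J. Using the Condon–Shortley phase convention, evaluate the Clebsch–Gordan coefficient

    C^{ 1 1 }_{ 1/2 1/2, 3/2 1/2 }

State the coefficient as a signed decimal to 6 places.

triangle: 1!*0!*2!/4! = 2/24
(j±m)!: 1!*0!*2!*1!*2!*0! = 4
prefactor² = (2J+1)*Δ*N² = 1
  k=0: +1/(0!*1!*0!*2!*0!*0!) = 1/2
Σ = 1/2  ⇒  CG² = 1*1/2² = 1/4
CG = +√(1/4) = +0.500000

+0.500000  (= +√(1/4))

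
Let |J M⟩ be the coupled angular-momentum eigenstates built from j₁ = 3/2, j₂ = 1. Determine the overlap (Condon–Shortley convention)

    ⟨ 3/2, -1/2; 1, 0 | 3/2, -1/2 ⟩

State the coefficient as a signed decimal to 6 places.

−√(1/15) ≈ -0.258199

triangle: 1!×2!×1!/5! = 2/120
(j±m)!: 1!×2!×1!×1!×1!×2! = 4
prefactor² = (2J+1)×Δ×N² = 4/15
  k=0: +1/(0!×1!×2!×1!×0!×0!) = 1/2
  k=1: −1/(1!×0!×1!×0!×1!×1!) = -1
Σ = -1/2  ⇒  CG² = 4/15×(-1/2)² = 1/15
CG = −√(1/15) = -0.258199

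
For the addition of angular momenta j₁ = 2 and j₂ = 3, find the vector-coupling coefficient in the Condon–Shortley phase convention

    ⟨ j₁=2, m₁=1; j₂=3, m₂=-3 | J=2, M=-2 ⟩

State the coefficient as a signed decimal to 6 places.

j₁+j₂−J=3  J+j₁−j₂=1  J−j₁+j₂=3  j₁+j₂+J+1=8
(j₁±m₁, j₂±m₂, J±M) = (3,1,0,6,0,4)
P² = 3240/7
sum k=0..0:
  [0] +1/36 = 1/36
S = 1/36
C² = P²·S² = 5/14 ; C = +0.597614

+√(5/14) = +0.597614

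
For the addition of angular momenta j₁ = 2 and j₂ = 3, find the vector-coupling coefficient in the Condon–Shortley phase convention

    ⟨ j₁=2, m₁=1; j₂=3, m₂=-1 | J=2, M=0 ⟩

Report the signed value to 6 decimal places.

-0.377964

j₁+j₂−J=3  J+j₁−j₂=1  J−j₁+j₂=3  j₁+j₂+J+1=8
(j₁±m₁, j₂±m₂, J±M) = (3,1,2,4,2,2)
P² = 36/7
sum k=0..1:
  [0] +1/12 = 1/12
  [1] −1/4 = -1/4
S = -1/6
C² = P²·S² = 1/7 ; C = -0.377964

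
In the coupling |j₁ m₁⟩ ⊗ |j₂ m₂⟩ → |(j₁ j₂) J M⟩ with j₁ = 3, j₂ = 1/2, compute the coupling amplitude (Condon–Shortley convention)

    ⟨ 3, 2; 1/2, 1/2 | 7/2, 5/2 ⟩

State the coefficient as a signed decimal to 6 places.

√[8·0!6!1!/8! · 5!1!1!0!6!1!] = √(86400/7)
  +(−1)^0/∏(0,0,1,1,5,0)! = 1/120  (running 1/120)
⟨..|..⟩ = √(86400/7)·(1/120) = +0.925820

+√(6/7) ≈ +0.925820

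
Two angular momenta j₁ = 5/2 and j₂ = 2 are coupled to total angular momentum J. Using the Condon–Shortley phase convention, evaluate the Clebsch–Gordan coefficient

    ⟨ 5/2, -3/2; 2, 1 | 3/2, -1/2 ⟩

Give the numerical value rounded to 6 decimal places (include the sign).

+0.138013

√[4·3!2!1!/7! · 1!4!3!1!1!2!] = √(96/35)
  +(−1)^2/∏(2,1,2,1,0,0)! = 1/4  (running 1/4)
  +(−1)^3/∏(3,0,1,0,1,1)! = -1/6  (running 1/12)
⟨..|..⟩ = √(96/35)·(1/12) = +0.138013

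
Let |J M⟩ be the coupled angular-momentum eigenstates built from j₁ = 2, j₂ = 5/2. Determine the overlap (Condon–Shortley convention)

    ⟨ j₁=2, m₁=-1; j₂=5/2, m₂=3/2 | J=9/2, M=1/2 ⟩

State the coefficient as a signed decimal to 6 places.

+√(10/63) ≈ +0.398410

j₁+j₂−J=0  J+j₁−j₂=4  J−j₁+j₂=5  j₁+j₂+J+1=10
(j₁±m₁, j₂±m₂, J±M) = (1,3,4,1,5,4)
P² = 23040/7
sum k=0..0:
  [0] +1/144 = 1/144
S = 1/144
C² = P²·S² = 10/63 ; C = +0.398410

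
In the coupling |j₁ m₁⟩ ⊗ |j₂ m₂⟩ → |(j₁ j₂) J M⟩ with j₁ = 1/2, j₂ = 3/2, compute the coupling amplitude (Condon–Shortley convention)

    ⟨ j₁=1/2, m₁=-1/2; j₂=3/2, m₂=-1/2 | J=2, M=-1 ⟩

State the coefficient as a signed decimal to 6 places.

j₁+j₂−J=0  J+j₁−j₂=1  J−j₁+j₂=3  j₁+j₂+J+1=5
(j₁±m₁, j₂±m₂, J±M) = (0,1,1,2,1,3)
P² = 3
sum k=0..0:
  [0] +1/2 = 1/2
S = 1/2
C² = P²·S² = 3/4 ; C = +0.866025

+0.866025  (= +√(3/4))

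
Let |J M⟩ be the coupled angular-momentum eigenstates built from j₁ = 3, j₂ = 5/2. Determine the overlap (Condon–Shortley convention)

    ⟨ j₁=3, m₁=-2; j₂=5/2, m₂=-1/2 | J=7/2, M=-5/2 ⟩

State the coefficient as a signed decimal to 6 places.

triangle: 2!*4!*3!/10! = 288/3628800
(j±m)!: 1!*5!*2!*3!*1!*6! = 1036800
prefactor² = (2J+1)*Δ*N² = 4608/7
  k=1: −1/(1!*1!*4!*1!*0!*2!) = -1/48
  k=2: +1/(2!*0!*3!*0!*1!*3!) = 1/72
Σ = -1/144  ⇒  CG² = 4608/7*(-1/144)² = 2/63
CG = −√(2/63) = -0.178174

−√(2/63) = -0.178174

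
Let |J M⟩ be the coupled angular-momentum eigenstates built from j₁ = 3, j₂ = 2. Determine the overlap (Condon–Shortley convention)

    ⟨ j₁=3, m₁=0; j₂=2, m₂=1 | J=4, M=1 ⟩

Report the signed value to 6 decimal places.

√[9·1!5!3!/10! · 3!3!3!1!5!3!] = √(1944/7)
  +(−1)^0/∏(0,1,3,3,2,0)! = 1/72  (running 1/72)
  +(−1)^1/∏(1,0,2,2,3,1)! = -1/24  (running -1/36)
⟨..|..⟩ = √(1944/7)·(-1/36) = -0.462910

-0.462910  (= −√(3/14))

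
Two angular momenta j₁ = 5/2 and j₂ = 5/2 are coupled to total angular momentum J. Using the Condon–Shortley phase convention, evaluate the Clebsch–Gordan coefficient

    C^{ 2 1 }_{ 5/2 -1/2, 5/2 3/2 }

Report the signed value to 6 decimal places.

triangle: 3!*2!*2!/8! = 24/40320
(j±m)!: 2!*3!*4!*1!*3!*1! = 1728
prefactor² = (2J+1)*Δ*N² = 36/7
  k=2: +1/(2!*1!*1!*2!*1!*0!) = 1/4
  k=3: −1/(3!*0!*0!*1!*2!*1!) = -1/12
Σ = 1/6  ⇒  CG² = 36/7*1/6² = 1/7
CG = +√(1/7) = +0.377964

+0.377964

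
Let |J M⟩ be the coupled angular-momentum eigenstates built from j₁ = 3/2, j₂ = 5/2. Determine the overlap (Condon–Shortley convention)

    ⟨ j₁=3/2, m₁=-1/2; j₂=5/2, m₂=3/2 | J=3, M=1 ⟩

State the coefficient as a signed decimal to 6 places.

-0.639010

triangle: 1!·2!·4!/8! = 48/40320
(j±m)!: 1!·2!·4!·1!·4!·2! = 2304
prefactor² = (2J+1)·Δ·N² = 96/5
  k=0: +1/(0!·1!·2!·4!·0!·0!) = 1/48
  k=1: −1/(1!·0!·1!·3!·1!·1!) = -1/6
Σ = -7/48  ⇒  CG² = 96/5·(-7/48)² = 49/120
CG = −√(49/120) = -0.639010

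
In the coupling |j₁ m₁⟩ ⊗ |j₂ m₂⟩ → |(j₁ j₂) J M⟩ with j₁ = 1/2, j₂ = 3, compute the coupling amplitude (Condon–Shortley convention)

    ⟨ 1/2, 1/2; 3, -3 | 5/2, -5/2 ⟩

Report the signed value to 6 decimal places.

+√(6/7) = +0.925820

j₁+j₂−J=1  J+j₁−j₂=0  J−j₁+j₂=5  j₁+j₂+J+1=7
(j₁±m₁, j₂±m₂, J±M) = (1,0,0,6,0,5)
P² = 86400/7
sum k=0..0:
  [0] +1/120 = 1/120
S = 1/120
C² = P²·S² = 6/7 ; C = +0.925820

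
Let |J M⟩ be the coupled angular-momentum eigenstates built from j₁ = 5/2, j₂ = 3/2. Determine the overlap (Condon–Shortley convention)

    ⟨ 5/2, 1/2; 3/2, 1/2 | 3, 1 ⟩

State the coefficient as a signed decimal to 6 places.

triangle: 1!×4!×2!/8! = 48/40320
(j±m)!: 3!×2!×2!×1!×4!×2! = 1152
prefactor² = (2J+1)×Δ×N² = 48/5
  k=0: +1/(0!×1!×2!×2!×2!×0!) = 1/8
  k=1: −1/(1!×0!×1!×1!×3!×1!) = -1/6
Σ = -1/24  ⇒  CG² = 48/5×(-1/24)² = 1/60
CG = −√(1/60) = -0.129099

-0.129099  (= −√(1/60))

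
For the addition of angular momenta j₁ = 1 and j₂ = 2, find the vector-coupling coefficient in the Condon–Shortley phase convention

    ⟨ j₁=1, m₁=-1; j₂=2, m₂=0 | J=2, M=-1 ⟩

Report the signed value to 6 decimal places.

√[5·1!1!3!/6! · 0!2!2!2!1!3!] = √(2)
  +(−1)^1/∏(1,0,1,1,0,2)! = -1/2  (running -1/2)
⟨..|..⟩ = √(2)·(-1/2) = -0.707107

-0.707107  (= −√(1/2))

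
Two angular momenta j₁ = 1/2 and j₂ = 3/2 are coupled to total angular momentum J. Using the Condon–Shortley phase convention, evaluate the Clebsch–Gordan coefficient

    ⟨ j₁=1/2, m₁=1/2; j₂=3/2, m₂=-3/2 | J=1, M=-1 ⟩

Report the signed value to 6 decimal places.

j₁+j₂−J=1  J+j₁−j₂=0  J−j₁+j₂=2  j₁+j₂+J+1=4
(j₁±m₁, j₂±m₂, J±M) = (1,0,0,3,0,2)
P² = 3
sum k=0..0:
  [0] +1/2 = 1/2
S = 1/2
C² = P²·S² = 3/4 ; C = +0.866025

+0.866025  (= +√(3/4))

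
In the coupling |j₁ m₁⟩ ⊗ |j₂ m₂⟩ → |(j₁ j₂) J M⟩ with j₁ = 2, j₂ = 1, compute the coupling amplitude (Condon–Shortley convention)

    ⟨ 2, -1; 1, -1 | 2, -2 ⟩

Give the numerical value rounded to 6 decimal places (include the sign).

+0.577350  (= +√(1/3))

triangle: 1!×3!×1!/6! = 6/720
(j±m)!: 1!×3!×0!×2!×0!×4! = 288
prefactor² = (2J+1)×Δ×N² = 12
  k=0: +1/(0!×1!×3!×0!×0!×1!) = 1/6
Σ = 1/6  ⇒  CG² = 12×1/6² = 1/3
CG = +√(1/3) = +0.577350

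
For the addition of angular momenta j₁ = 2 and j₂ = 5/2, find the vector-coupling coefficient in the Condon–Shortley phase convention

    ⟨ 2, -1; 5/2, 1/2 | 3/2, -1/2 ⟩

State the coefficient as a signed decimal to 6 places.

+0.487950

√[4·3!1!2!/7! · 1!3!3!2!1!2!] = √(48/35)
  +(−1)^2/∏(2,1,1,1,0,1)! = 1/2  (running 1/2)
  +(−1)^3/∏(3,0,0,0,1,2)! = -1/12  (running 5/12)
⟨..|..⟩ = √(48/35)·(5/12) = +0.487950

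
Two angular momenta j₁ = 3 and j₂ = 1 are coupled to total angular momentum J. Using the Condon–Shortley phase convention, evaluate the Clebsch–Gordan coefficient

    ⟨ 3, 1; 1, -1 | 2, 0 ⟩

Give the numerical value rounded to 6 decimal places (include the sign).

+0.534522  (= +√(2/7))

√[5·2!4!0!/7! · 4!2!0!2!2!2!] = √(128/7)
  +(−1)^0/∏(0,2,2,0,2,0)! = 1/8  (running 1/8)
⟨..|..⟩ = √(128/7)·(1/8) = +0.534522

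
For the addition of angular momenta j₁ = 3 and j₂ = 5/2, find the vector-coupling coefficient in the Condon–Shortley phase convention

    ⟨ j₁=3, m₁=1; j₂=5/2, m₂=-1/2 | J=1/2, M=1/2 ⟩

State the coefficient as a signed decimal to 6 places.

+√(4/21) ≈ +0.436436

triangle: 5!*1!*0!/7! = 120/5040
(j±m)!: 4!*2!*2!*3!*1!*0! = 576
prefactor² = (2J+1)*Δ*N² = 192/7
  k=2: +1/(2!*3!*0!*0!*1!*0!) = 1/12
Σ = 1/12  ⇒  CG² = 192/7*1/12² = 4/21
CG = +√(4/21) = +0.436436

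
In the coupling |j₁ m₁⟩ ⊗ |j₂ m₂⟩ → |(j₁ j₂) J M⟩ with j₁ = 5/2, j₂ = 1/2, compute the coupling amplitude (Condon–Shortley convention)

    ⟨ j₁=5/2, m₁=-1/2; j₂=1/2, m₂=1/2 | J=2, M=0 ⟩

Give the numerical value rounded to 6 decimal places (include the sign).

-0.707107

triangle: 1!×4!×0!/6! = 24/720
(j±m)!: 2!×3!×1!×0!×2!×2! = 48
prefactor² = (2J+1)×Δ×N² = 8
  k=1: −1/(1!×0!×2!×0!×2!×0!) = -1/4
Σ = -1/4  ⇒  CG² = 8×(-1/4)² = 1/2
CG = −√(1/2) = -0.707107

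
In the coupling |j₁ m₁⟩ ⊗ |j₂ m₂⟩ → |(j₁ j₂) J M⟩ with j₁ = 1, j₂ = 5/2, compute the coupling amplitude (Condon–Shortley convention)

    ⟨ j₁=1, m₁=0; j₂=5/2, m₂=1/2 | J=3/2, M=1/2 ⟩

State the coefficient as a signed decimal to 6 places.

triangle: 2!·0!·3!/6! = 12/720
(j±m)!: 1!·1!·3!·2!·2!·1! = 24
prefactor² = (2J+1)·Δ·N² = 8/5
  k=1: −1/(1!·1!·0!·2!·0!·1!) = -1/2
Σ = -1/2  ⇒  CG² = 8/5·(-1/2)² = 2/5
CG = −√(2/5) = -0.632456

-0.632456  (= −√(2/5))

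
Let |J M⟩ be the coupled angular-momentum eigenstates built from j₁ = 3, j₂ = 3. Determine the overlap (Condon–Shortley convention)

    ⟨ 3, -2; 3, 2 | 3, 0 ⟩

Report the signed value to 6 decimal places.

√[7·3!3!3!/10! · 1!5!5!1!3!3!] = √(216)
  +(−1)^2/∏(2,1,3,3,0,0)! = 1/72  (running 1/72)
  +(−1)^3/∏(3,0,2,2,1,1)! = -1/24  (running -1/36)
⟨..|..⟩ = √(216)·(-1/36) = -0.408248

-0.408248  (= −√(1/6))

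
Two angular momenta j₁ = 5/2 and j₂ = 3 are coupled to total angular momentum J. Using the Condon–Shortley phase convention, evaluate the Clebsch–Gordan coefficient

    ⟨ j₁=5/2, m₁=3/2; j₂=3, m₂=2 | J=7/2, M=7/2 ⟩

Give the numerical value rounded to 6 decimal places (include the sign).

triangle: 2!×3!×4!/10! = 288/3628800
(j±m)!: 4!×1!×5!×1!×7!×0! = 14515200
prefactor² = (2J+1)×Δ×N² = 9216
  k=1: −1/(1!×1!×0!×4!×3!×0!) = -1/144
Σ = -1/144  ⇒  CG² = 9216×(-1/144)² = 4/9
CG = −√(4/9) = -0.666667

-0.666667  (= −√(4/9))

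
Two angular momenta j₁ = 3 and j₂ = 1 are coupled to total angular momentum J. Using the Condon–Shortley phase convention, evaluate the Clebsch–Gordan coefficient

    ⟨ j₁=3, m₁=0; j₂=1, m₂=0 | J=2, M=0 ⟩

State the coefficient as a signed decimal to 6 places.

-0.654654

√[5·2!4!0!/7! · 3!3!1!1!2!2!] = √(48/7)
  +(−1)^1/∏(1,1,2,0,2,0)! = -1/4  (running -1/4)
⟨..|..⟩ = √(48/7)·(-1/4) = -0.654654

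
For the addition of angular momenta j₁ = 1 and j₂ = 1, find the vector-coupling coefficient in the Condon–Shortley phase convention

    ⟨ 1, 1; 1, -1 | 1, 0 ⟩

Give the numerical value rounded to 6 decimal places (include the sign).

+0.707107  (= +√(1/2))

triangle: 1!×1!×1!/4! = 1/24
(j±m)!: 2!×0!×0!×2!×1!×1! = 4
prefactor² = (2J+1)×Δ×N² = 1/2
  k=0: +1/(0!×1!×0!×0!×1!×1!) = 1
Σ = 1  ⇒  CG² = 1/2×1² = 1/2
CG = +√(1/2) = +0.707107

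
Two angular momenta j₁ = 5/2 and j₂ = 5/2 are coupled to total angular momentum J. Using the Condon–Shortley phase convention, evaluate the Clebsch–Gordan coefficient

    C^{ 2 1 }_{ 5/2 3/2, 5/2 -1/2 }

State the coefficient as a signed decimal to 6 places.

triangle: 3!*2!*2!/8! = 24/40320
(j±m)!: 4!*1!*2!*3!*3!*1! = 1728
prefactor² = (2J+1)*Δ*N² = 36/7
  k=0: +1/(0!*3!*1!*2!*1!*0!) = 1/12
  k=1: −1/(1!*2!*0!*1!*2!*1!) = -1/4
Σ = -1/6  ⇒  CG² = 36/7*(-1/6)² = 1/7
CG = −√(1/7) = -0.377964

−√(1/7) = -0.377964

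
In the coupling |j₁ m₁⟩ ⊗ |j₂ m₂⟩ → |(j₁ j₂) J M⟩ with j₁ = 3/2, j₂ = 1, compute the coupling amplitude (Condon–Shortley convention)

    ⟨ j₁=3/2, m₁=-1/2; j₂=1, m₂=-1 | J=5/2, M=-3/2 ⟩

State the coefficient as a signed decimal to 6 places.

√[6·0!3!2!/6! · 1!2!0!2!1!4!] = √(48/5)
  +(−1)^0/∏(0,0,2,0,1,2)! = 1/4  (running 1/4)
⟨..|..⟩ = √(48/5)·(1/4) = +0.774597

+0.774597  (= +√(3/5))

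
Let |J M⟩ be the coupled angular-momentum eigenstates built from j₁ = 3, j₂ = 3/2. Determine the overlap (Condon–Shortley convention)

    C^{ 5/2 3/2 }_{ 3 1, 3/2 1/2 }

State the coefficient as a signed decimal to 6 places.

-0.591608  (= −√(7/20))

triangle: 2!·4!·1!/8! = 48/40320
(j±m)!: 4!·2!·2!·1!·4!·1! = 2304
prefactor² = (2J+1)·Δ·N² = 576/35
  k=1: −1/(1!·1!·1!·1!·3!·0!) = -1/6
  k=2: +1/(2!·0!·0!·0!·4!·1!) = 1/48
Σ = -7/48  ⇒  CG² = 576/35·(-7/48)² = 7/20
CG = −√(7/20) = -0.591608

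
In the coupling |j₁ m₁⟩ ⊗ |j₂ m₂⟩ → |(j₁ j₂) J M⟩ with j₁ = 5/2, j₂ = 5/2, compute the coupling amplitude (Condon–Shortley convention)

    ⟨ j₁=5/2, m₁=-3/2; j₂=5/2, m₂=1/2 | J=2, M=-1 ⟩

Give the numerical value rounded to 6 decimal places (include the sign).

j₁+j₂−J=3  J+j₁−j₂=2  J−j₁+j₂=2  j₁+j₂+J+1=8
(j₁±m₁, j₂±m₂, J±M) = (1,4,3,2,1,3)
P² = 36/7
sum k=2..3:
  [2] +1/4 = 1/4
  [3] −1/12 = -1/12
S = 1/6
C² = P²·S² = 1/7 ; C = +0.377964

+0.377964  (= +√(1/7))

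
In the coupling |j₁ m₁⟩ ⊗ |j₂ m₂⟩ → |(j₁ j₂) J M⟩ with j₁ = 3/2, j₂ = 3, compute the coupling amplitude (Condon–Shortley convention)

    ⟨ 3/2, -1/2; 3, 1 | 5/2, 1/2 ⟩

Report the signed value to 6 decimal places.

triangle: 2!×1!×4!/8! = 48/40320
(j±m)!: 1!×2!×4!×2!×3!×2! = 1152
prefactor² = (2J+1)×Δ×N² = 288/35
  k=1: −1/(1!×1!×1!×3!×0!×1!) = -1/6
  k=2: +1/(2!×0!×0!×2!×1!×2!) = 1/8
Σ = -1/24  ⇒  CG² = 288/35×(-1/24)² = 1/70
CG = −√(1/70) = -0.119523

−√(1/70) ≈ -0.119523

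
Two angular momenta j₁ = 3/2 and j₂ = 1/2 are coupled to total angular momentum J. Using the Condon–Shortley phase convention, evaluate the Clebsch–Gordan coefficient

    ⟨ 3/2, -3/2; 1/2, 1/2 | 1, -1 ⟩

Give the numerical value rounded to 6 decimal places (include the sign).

j₁+j₂−J=1  J+j₁−j₂=2  J−j₁+j₂=0  j₁+j₂+J+1=4
(j₁±m₁, j₂±m₂, J±M) = (0,3,1,0,0,2)
P² = 3
sum k=1..1:
  [1] −1/2 = -1/2
S = -1/2
C² = P²·S² = 3/4 ; C = -0.866025

-0.866025  (= −√(3/4))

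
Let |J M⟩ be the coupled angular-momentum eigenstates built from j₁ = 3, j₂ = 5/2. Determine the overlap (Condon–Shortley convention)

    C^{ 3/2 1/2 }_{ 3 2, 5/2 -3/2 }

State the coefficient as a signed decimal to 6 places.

triangle: 4!×2!×1!/8! = 48/40320
(j±m)!: 5!×1!×1!×4!×2!×1! = 5760
prefactor² = (2J+1)×Δ×N² = 192/7
  k=0: +1/(0!×4!×1!×1!×1!×0!) = 1/24
  k=1: −1/(1!×3!×0!×0!×2!×1!) = -1/12
Σ = -1/24  ⇒  CG² = 192/7×(-1/24)² = 1/21
CG = −√(1/21) = -0.218218

-0.218218  (= −√(1/21))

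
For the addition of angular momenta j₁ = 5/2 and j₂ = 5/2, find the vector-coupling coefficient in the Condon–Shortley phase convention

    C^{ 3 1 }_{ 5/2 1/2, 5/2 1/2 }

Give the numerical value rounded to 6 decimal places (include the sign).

-0.516398

j₁+j₂−J=2  J+j₁−j₂=3  J−j₁+j₂=3  j₁+j₂+J+1=9
(j₁±m₁, j₂±m₂, J±M) = (3,2,3,2,4,2)
P² = 48/5
sum k=0..2:
  [0] +1/24 = 1/24
  [1] −1/4 = -1/4
  [2] +1/24 = 1/24
S = -1/6
C² = P²·S² = 4/15 ; C = -0.516398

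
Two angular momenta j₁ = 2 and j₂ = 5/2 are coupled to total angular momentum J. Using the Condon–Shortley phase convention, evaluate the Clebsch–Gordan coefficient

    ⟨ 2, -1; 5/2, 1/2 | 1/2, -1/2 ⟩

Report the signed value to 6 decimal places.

-0.365148

triangle: 4!×0!×1!/6! = 24/720
(j±m)!: 1!×3!×3!×2!×0!×1! = 72
prefactor² = (2J+1)×Δ×N² = 24/5
  k=3: −1/(3!×1!×0!×0!×0!×1!) = -1/6
Σ = -1/6  ⇒  CG² = 24/5×(-1/6)² = 2/15
CG = −√(2/15) = -0.365148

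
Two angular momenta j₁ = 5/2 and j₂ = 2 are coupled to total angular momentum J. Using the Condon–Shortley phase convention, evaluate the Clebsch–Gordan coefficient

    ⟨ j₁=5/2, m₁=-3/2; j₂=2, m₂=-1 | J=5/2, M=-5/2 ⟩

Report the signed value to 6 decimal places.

−√(3/7) = -0.654654

triangle: 2!·3!·2!/8! = 24/40320
(j±m)!: 1!·4!·1!·3!·0!·5! = 17280
prefactor² = (2J+1)·Δ·N² = 432/7
  k=1: −1/(1!·1!·3!·0!·0!·2!) = -1/12
Σ = -1/12  ⇒  CG² = 432/7·(-1/12)² = 3/7
CG = −√(3/7) = -0.654654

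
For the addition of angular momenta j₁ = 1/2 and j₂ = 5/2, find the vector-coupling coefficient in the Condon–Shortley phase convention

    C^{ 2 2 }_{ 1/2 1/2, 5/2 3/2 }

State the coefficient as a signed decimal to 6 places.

+0.408248  (= +√(1/6))

j₁+j₂−J=1  J+j₁−j₂=0  J−j₁+j₂=4  j₁+j₂+J+1=6
(j₁±m₁, j₂±m₂, J±M) = (1,0,4,1,4,0)
P² = 96
sum k=0..0:
  [0] +1/24 = 1/24
S = 1/24
C² = P²·S² = 1/6 ; C = +0.408248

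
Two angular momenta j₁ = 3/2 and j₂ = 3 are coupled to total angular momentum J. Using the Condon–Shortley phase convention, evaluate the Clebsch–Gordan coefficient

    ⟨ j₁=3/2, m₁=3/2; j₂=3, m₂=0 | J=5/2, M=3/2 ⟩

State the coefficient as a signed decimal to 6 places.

+√(9/35) = +0.507093

j₁+j₂−J=2  J+j₁−j₂=1  J−j₁+j₂=4  j₁+j₂+J+1=8
(j₁±m₁, j₂±m₂, J±M) = (3,0,3,3,4,1)
P² = 1296/35
sum k=0..0:
  [0] +1/12 = 1/12
S = 1/12
C² = P²·S² = 9/35 ; C = +0.507093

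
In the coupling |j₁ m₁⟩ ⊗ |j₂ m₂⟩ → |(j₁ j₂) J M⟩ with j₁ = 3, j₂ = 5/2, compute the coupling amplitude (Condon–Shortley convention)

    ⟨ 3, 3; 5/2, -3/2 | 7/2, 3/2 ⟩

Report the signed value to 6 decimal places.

j₁+j₂−J=2  J+j₁−j₂=4  J−j₁+j₂=3  j₁+j₂+J+1=10
(j₁±m₁, j₂±m₂, J±M) = (6,0,1,4,5,2)
P² = 18432/7
sum k=0..0:
  [0] +1/96 = 1/96
S = 1/96
C² = P²·S² = 2/7 ; C = +0.534522

+√(2/7) ≈ +0.534522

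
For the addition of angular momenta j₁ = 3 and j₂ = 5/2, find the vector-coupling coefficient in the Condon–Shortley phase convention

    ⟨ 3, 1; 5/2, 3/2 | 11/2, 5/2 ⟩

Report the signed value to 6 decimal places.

triangle: 0!·6!·5!/12! = 86400/479001600
(j±m)!: 4!·2!·4!·1!·8!·3! = 278691840
prefactor² = (2J+1)·Δ·N² = 6635520/11
  k=0: +1/(0!·0!·2!·4!·4!·1!) = 1/1152
Σ = 1/1152  ⇒  CG² = 6635520/11·1/1152² = 5/11
CG = +√(5/11) = +0.674200

+0.674200  (= +√(5/11))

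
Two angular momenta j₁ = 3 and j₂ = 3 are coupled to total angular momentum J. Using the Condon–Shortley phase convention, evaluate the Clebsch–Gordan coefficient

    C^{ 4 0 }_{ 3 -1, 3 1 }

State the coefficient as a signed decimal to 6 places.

j₁+j₂−J=2  J+j₁−j₂=4  J−j₁+j₂=4  j₁+j₂+J+1=11
(j₁±m₁, j₂±m₂, J±M) = (2,4,4,2,4,4)
P² = 663552/1925
sum k=0..2:
  [0] +1/1152 = 1/1152
  [1] −1/36 = -1/36
  [2] +1/32 = 1/32
S = 5/1152
C² = P²·S² = 1/154 ; C = +0.080582

+√(1/154) = +0.080582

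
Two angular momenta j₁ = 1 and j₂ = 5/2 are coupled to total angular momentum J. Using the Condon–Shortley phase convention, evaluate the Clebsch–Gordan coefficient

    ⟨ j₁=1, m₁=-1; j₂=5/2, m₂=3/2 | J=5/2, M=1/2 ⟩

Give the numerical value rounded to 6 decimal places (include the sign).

-0.676123  (= −√(16/35))

triangle: 1!×1!×4!/7! = 24/5040
(j±m)!: 0!×2!×4!×1!×3!×2! = 576
prefactor² = (2J+1)×Δ×N² = 576/35
  k=1: −1/(1!×0!×1!×3!×0!×1!) = -1/6
Σ = -1/6  ⇒  CG² = 576/35×(-1/6)² = 16/35
CG = −√(16/35) = -0.676123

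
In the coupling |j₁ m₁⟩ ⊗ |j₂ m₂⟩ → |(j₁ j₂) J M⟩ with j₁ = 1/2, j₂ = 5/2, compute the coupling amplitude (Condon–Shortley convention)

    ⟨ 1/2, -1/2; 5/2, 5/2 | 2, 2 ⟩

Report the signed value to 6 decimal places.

j₁+j₂−J=1  J+j₁−j₂=0  J−j₁+j₂=4  j₁+j₂+J+1=6
(j₁±m₁, j₂±m₂, J±M) = (0,1,5,0,4,0)
P² = 480
sum k=1..1:
  [1] −1/24 = -1/24
S = -1/24
C² = P²·S² = 5/6 ; C = -0.912871

-0.912871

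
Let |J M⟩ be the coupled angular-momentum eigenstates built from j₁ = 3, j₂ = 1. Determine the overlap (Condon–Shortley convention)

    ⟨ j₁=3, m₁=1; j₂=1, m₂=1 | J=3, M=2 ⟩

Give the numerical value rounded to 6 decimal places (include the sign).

triangle: 1!·5!·1!/8! = 120/40320
(j±m)!: 4!·2!·2!·0!·5!·1! = 11520
prefactor² = (2J+1)·Δ·N² = 240
  k=1: −1/(1!·0!·1!·1!·4!·0!) = -1/24
Σ = -1/24  ⇒  CG² = 240·(-1/24)² = 5/12
CG = −√(5/12) = -0.645497

-0.645497  (= −√(5/12))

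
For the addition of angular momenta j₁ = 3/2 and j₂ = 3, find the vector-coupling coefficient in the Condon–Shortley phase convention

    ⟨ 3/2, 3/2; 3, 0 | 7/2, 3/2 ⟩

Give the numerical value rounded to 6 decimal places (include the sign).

triangle: 1!*2!*5!/9! = 240/362880
(j±m)!: 3!*0!*3!*3!*5!*2! = 51840
prefactor² = (2J+1)*Δ*N² = 1920/7
  k=0: +1/(0!*1!*0!*3!*2!*2!) = 1/24
Σ = 1/24  ⇒  CG² = 1920/7*1/24² = 10/21
CG = +√(10/21) = +0.690066

+√(10/21) ≈ +0.690066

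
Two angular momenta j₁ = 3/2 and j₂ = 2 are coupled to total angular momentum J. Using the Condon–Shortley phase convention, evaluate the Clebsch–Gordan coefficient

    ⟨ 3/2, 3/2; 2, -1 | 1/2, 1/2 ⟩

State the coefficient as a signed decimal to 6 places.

√[2·3!0!1!/5! · 3!0!1!3!1!0!] = √(18/5)
  +(−1)^0/∏(0,3,0,1,0,0)! = 1/6  (running 1/6)
⟨..|..⟩ = √(18/5)·(1/6) = +0.316228

+0.316228  (= +√(1/10))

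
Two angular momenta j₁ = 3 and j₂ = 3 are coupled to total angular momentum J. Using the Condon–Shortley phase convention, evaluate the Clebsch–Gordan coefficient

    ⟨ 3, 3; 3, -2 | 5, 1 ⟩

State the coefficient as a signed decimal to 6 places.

+0.243975

triangle: 1!·5!·5!/12! = 14400/479001600
(j±m)!: 6!·0!·1!·5!·6!·4! = 1492992000
prefactor² = (2J+1)·Δ·N² = 3456000/7
  k=0: +1/(0!·1!·0!·1!·5!·4!) = 1/2880
Σ = 1/2880  ⇒  CG² = 3456000/7·1/2880² = 5/84
CG = +√(5/84) = +0.243975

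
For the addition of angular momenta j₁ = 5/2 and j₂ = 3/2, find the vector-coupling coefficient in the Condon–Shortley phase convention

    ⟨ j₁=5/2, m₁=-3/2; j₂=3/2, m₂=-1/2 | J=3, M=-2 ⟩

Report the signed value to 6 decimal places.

√[7·1!4!2!/8! · 1!4!1!2!1!5!] = √(48)
  +(−1)^0/∏(0,1,4,1,0,1)! = 1/24  (running 1/24)
  +(−1)^1/∏(1,0,3,0,1,2)! = -1/12  (running -1/24)
⟨..|..⟩ = √(48)·(-1/24) = -0.288675

-0.288675  (= −√(1/12))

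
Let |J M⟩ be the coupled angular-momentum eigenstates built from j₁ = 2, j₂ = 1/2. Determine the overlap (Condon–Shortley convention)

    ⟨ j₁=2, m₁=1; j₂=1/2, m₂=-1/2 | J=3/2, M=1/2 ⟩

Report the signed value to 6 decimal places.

+√(3/5) = +0.774597

j₁+j₂−J=1  J+j₁−j₂=3  J−j₁+j₂=0  j₁+j₂+J+1=5
(j₁±m₁, j₂±m₂, J±M) = (3,1,0,1,2,1)
P² = 12/5
sum k=0..0:
  [0] +1/2 = 1/2
S = 1/2
C² = P²·S² = 3/5 ; C = +0.774597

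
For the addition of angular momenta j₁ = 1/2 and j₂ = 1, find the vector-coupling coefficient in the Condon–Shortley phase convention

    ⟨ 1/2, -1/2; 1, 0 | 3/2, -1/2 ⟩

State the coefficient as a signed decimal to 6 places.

+0.816497

triangle: 0!×1!×2!/4! = 2/24
(j±m)!: 0!×1!×1!×1!×1!×2! = 2
prefactor² = (2J+1)×Δ×N² = 2/3
  k=0: +1/(0!×0!×1!×1!×0!×1!) = 1
Σ = 1  ⇒  CG² = 2/3×1² = 2/3
CG = +√(2/3) = +0.816497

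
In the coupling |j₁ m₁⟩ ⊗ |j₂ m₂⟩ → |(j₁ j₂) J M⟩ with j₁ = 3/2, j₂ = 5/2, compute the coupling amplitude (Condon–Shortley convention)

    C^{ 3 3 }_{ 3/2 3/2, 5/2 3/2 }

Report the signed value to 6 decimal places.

j₁+j₂−J=1  J+j₁−j₂=2  J−j₁+j₂=4  j₁+j₂+J+1=8
(j₁±m₁, j₂±m₂, J±M) = (3,0,4,1,6,0)
P² = 864
sum k=0..0:
  [0] +1/48 = 1/48
S = 1/48
C² = P²·S² = 3/8 ; C = +0.612372

+0.612372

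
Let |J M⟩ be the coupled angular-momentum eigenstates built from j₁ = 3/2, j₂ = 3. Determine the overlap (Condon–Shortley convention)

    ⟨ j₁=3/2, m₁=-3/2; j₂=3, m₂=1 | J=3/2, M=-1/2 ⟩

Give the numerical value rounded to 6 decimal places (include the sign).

triangle: 3!×0!×3!/7! = 36/5040
(j±m)!: 0!×3!×4!×2!×1!×2! = 576
prefactor² = (2J+1)×Δ×N² = 576/35
  k=3: −1/(3!×0!×0!×1!×0!×2!) = -1/12
Σ = -1/12  ⇒  CG² = 576/35×(-1/12)² = 4/35
CG = −√(4/35) = -0.338062

−√(4/35) = -0.338062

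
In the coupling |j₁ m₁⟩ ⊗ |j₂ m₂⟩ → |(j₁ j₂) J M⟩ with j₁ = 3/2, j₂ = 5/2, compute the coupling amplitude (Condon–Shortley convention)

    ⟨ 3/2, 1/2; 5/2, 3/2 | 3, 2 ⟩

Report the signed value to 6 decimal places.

triangle: 1!*2!*4!/8! = 48/40320
(j±m)!: 2!*1!*4!*1!*5!*1! = 5760
prefactor² = (2J+1)*Δ*N² = 48
  k=0: +1/(0!*1!*1!*4!*1!*0!) = 1/24
  k=1: −1/(1!*0!*0!*3!*2!*1!) = -1/12
Σ = -1/24  ⇒  CG² = 48*(-1/24)² = 1/12
CG = −√(1/12) = -0.288675

−√(1/12) = -0.288675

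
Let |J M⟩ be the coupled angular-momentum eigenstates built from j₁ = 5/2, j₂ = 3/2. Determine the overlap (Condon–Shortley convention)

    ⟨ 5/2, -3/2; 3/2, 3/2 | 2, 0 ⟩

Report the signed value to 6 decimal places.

triangle: 2!·3!·1!/7! = 12/5040
(j±m)!: 1!·4!·3!·0!·2!·2! = 576
prefactor² = (2J+1)·Δ·N² = 48/7
  k=2: +1/(2!·0!·2!·1!·1!·0!) = 1/4
Σ = 1/4  ⇒  CG² = 48/7·1/4² = 3/7
CG = +√(3/7) = +0.654654

+√(3/7) = +0.654654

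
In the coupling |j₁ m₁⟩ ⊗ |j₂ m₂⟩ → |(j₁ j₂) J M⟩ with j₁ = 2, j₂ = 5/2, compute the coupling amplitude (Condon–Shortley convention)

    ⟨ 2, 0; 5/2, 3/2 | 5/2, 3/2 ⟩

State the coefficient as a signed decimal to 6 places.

√[6·2!2!3!/8! · 2!2!4!1!4!1!] = √(288/35)
  +(−1)^1/∏(1,1,1,3,1,0)! = -1/6  (running -1/6)
  +(−1)^2/∏(2,0,0,2,2,1)! = 1/8  (running -1/24)
⟨..|..⟩ = √(288/35)·(-1/24) = -0.119523

−√(1/70) ≈ -0.119523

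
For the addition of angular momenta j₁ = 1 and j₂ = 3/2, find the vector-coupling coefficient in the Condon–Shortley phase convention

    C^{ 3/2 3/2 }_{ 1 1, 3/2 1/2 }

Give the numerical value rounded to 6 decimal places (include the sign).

+√(2/5) ≈ +0.632456

j₁+j₂−J=1  J+j₁−j₂=1  J−j₁+j₂=2  j₁+j₂+J+1=5
(j₁±m₁, j₂±m₂, J±M) = (2,0,2,1,3,0)
P² = 8/5
sum k=0..0:
  [0] +1/2 = 1/2
S = 1/2
C² = P²·S² = 2/5 ; C = +0.632456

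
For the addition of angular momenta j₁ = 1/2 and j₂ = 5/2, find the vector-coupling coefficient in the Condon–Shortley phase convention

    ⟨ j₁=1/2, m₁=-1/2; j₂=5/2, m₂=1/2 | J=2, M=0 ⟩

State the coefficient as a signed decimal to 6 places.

-0.707107

√[5·1!0!4!/6! · 0!1!3!2!2!2!] = √(8)
  +(−1)^1/∏(1,0,0,2,0,2)! = -1/4  (running -1/4)
⟨..|..⟩ = √(8)·(-1/4) = -0.707107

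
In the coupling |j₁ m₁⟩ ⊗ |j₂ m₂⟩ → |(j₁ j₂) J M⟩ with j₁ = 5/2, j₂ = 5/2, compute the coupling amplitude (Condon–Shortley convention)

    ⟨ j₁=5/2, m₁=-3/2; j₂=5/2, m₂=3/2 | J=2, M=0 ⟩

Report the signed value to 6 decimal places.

−√(1/84) = -0.109109

triangle: 3!*2!*2!/8! = 24/40320
(j±m)!: 1!*4!*4!*1!*2!*2! = 2304
prefactor² = (2J+1)*Δ*N² = 48/7
  k=2: +1/(2!*1!*2!*2!*0!*0!) = 1/8
  k=3: −1/(3!*0!*1!*1!*1!*1!) = -1/6
Σ = -1/24  ⇒  CG² = 48/7*(-1/24)² = 1/84
CG = −√(1/84) = -0.109109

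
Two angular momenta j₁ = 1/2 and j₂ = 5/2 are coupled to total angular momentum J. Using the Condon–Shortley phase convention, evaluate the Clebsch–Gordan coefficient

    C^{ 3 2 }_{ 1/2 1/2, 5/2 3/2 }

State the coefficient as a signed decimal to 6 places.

+0.912871

√[7·0!1!5!/7! · 1!0!4!1!5!1!] = √(480)
  +(−1)^0/∏(0,0,0,4,1,1)! = 1/24  (running 1/24)
⟨..|..⟩ = √(480)·(1/24) = +0.912871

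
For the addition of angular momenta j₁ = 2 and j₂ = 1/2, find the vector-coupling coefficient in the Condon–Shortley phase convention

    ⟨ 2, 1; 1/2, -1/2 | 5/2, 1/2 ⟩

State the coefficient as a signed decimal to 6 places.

√[6·0!4!1!/6! · 3!1!0!1!3!2!] = √(72/5)
  +(−1)^0/∏(0,0,1,0,3,1)! = 1/6  (running 1/6)
⟨..|..⟩ = √(72/5)·(1/6) = +0.632456

+0.632456  (= +√(2/5))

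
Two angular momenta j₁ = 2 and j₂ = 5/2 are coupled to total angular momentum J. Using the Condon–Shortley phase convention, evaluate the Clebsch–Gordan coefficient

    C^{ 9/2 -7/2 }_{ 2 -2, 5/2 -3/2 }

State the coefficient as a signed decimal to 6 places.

+0.745356  (= +√(5/9))

√[10·0!4!5!/10! · 0!4!1!4!1!8!] = √(184320)
  +(−1)^0/∏(0,0,4,1,0,4)! = 1/576  (running 1/576)
⟨..|..⟩ = √(184320)·(1/576) = +0.745356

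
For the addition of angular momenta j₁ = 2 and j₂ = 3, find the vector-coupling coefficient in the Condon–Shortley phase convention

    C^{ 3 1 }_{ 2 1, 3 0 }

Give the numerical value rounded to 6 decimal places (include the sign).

-0.182574  (= −√(1/30))

j₁+j₂−J=2  J+j₁−j₂=2  J−j₁+j₂=4  j₁+j₂+J+1=9
(j₁±m₁, j₂±m₂, J±M) = (3,1,3,3,4,2)
P² = 96/5
sum k=0..1:
  [0] +1/12 = 1/12
  [1] −1/8 = -1/8
S = -1/24
C² = P²·S² = 1/30 ; C = -0.182574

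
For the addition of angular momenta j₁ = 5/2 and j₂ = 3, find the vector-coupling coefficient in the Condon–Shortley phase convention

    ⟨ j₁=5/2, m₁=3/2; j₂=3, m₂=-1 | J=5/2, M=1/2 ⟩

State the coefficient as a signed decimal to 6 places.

j₁+j₂−J=3  J+j₁−j₂=2  J−j₁+j₂=3  j₁+j₂+J+1=9
(j₁±m₁, j₂±m₂, J±M) = (4,1,2,4,3,2)
P² = 576/35
sum k=0..1:
  [0] +1/12 = 1/12
  [1] −1/8 = -1/8
S = -1/24
C² = P²·S² = 1/35 ; C = -0.169031

−√(1/35) ≈ -0.169031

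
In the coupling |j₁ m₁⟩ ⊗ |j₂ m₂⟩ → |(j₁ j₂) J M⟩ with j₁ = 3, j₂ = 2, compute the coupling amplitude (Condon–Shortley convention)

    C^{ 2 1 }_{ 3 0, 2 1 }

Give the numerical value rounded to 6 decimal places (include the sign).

j₁+j₂−J=3  J+j₁−j₂=3  J−j₁+j₂=1  j₁+j₂+J+1=8
(j₁±m₁, j₂±m₂, J±M) = (3,3,3,1,3,1)
P² = 81/14
sum k=2..3:
  [2] +1/4 = 1/4
  [3] −1/36 = -1/36
S = 2/9
C² = P²·S² = 2/7 ; C = +0.534522

+√(2/7) ≈ +0.534522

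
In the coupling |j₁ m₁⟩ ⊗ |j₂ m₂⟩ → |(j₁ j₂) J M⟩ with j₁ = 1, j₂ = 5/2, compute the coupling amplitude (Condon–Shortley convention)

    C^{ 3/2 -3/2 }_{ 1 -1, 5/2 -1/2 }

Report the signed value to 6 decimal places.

+√(1/15) = +0.258199

triangle: 2!×0!×3!/6! = 12/720
(j±m)!: 0!×2!×2!×3!×0!×3! = 144
prefactor² = (2J+1)×Δ×N² = 48/5
  k=2: +1/(2!×0!×0!×0!×0!×3!) = 1/12
Σ = 1/12  ⇒  CG² = 48/5×1/12² = 1/15
CG = +√(1/15) = +0.258199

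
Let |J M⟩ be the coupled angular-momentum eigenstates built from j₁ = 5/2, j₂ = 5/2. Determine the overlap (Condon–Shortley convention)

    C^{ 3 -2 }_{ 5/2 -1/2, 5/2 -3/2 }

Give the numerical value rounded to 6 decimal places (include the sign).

√[7·2!3!3!/9! · 2!3!1!4!1!5!] = √(48)
  +(−1)^0/∏(0,2,3,1,0,2)! = 1/24  (running 1/24)
  +(−1)^1/∏(1,1,2,0,1,3)! = -1/12  (running -1/24)
⟨..|..⟩ = √(48)·(-1/24) = -0.288675

−√(1/12) = -0.288675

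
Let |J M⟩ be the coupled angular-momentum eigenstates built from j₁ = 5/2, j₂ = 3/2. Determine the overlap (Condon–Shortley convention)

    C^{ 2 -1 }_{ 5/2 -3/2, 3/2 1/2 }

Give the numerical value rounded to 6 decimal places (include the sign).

j₁+j₂−J=2  J+j₁−j₂=3  J−j₁+j₂=1  j₁+j₂+J+1=7
(j₁±m₁, j₂±m₂, J±M) = (1,4,2,1,1,3)
P² = 24/7
sum k=1..2:
  [1] −1/6 = -1/6
  [2] +1/4 = 1/4
S = 1/12
C² = P²·S² = 1/42 ; C = +0.154303

+0.154303  (= +√(1/42))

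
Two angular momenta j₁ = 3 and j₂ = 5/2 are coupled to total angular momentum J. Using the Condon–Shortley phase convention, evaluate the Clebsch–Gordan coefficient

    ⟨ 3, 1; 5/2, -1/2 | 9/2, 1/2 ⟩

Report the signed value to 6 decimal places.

j₁+j₂−J=1  J+j₁−j₂=5  J−j₁+j₂=4  j₁+j₂+J+1=11
(j₁±m₁, j₂±m₂, J±M) = (4,2,2,3,5,4)
P² = 92160/77
sum k=0..1:
  [0] +1/48 = 1/48
  [1] −1/144 = -1/144
S = 1/72
C² = P²·S² = 160/693 ; C = +0.480500

+√(160/693) = +0.480500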